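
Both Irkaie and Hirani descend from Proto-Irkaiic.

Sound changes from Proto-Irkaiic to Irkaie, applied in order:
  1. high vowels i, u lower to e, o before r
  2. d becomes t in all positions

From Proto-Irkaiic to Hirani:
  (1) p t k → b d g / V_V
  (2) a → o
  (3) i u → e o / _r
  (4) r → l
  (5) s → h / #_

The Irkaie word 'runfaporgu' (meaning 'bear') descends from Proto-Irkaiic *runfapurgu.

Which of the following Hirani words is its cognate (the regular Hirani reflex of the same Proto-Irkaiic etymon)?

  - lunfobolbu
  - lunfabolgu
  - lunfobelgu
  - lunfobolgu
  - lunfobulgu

lunfobolgu

Hirani: *runfapurgu
  runfapurgu → runfaburgu   [intervocalic voicing]
  runfaburgu → runfoburgu   [vowel merger]
  runfoburgu → runfoborgu   [pre-rhotic lowering]
  runfoborgu → lunfobolgu   [unconditioned shift]
  lunfobolgu (rule 5 does not apply)
  giving Hirani lunfobolgu.
Only 'lunfobolgu' matches the regular Hirani development of *runfapurgu.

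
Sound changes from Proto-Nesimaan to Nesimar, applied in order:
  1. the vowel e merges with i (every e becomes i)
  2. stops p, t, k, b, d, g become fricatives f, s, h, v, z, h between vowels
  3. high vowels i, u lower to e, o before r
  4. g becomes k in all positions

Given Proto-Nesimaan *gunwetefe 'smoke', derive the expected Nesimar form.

kunwisifi

Nesimar: *gunwetefe > gunwitifi > gunwisifi > kunwisifi  (by vowel merger, intervocalic lenition, unconditioned shift)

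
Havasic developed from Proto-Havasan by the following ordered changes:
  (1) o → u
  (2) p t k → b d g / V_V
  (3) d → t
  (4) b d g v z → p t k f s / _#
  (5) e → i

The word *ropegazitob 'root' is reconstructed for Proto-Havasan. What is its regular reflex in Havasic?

Havasic: *ropegazitob
  ropegazitob → rupegazitub   [vowel merger]
  rupegazitub → rubegazidub   [intervocalic voicing]
  rubegazidub → rubegazitub   [unconditioned shift]
  rubegazitub → rubegazitup   [final devoicing]
  rubegazitup → rubigazitup   [vowel merger]
  giving Havasic rubigazitup.

rubigazitup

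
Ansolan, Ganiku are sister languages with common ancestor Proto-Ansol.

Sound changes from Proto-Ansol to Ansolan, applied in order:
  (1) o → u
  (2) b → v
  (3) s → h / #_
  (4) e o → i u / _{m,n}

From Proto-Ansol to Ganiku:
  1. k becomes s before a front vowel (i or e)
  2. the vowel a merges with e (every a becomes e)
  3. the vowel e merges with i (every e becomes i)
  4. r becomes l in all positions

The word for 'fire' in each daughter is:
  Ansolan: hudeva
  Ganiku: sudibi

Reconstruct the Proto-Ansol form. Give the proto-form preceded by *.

*sudeba

Position 4: Ansolan has e, Ganiku has i. Ansolan preserves e here (none of its changes turn any other segment into e), so the proto-segment is *e.
Position 5: Ansolan has v, Ganiku has b. Ganiku preserves b here (none of its changes turn any other segment into b), so the proto-segment is *b.
Position 6: Ansolan has a, Ganiku has i. Ansolan preserves a here (none of its changes turn any other segment into a), so the proto-segment is *a.
This points to *sudeba. Verify forward in each daughter:
Ansolan: *sudeba > sudeva > hudeva  (by unconditioned shift, debuccalisation)
Ganiku: *sudeba
  sudeba (rule 1 does not apply)
  sudeba → sudebe   [vowel merger]
  sudebe → sudibi   [vowel merger]
  sudibi (rule 4 does not apply)
  giving Ganiku sudibi.
*sudeba is the unique common source.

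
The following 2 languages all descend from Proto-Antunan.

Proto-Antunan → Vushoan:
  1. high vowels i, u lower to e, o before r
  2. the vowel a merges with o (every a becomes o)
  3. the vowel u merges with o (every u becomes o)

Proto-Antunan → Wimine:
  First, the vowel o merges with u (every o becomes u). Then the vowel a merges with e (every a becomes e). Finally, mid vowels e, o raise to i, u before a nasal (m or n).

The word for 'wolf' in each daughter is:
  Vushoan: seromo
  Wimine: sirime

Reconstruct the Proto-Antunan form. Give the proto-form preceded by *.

Position 2: Vushoan has e, Wimine has i. Taking the neighbouring segments as reconstructed: Vushoan e could go back to *e or *i; Wimine i can only go back to *i — the one source consistent with every daughter is *i.
Position 4: Vushoan has o, Wimine has i. Taking the neighbouring segments as reconstructed: Vushoan o could go back to *a or *o or *u; Wimine i could go back to *a or *e or *i — the one source consistent with every daughter is *a.
Position 6: Vushoan has o, Wimine has e. Taking the neighbouring segments as reconstructed: Vushoan o could go back to *a or *o or *u; Wimine e could go back to *a or *e — the one source consistent with every daughter is *a.
This points to *sirama. Verify forward in each daughter:
Vushoan: start from *sirama.
  rule 1 (pre-rhotic lowering): sirama → serama
  rule 2 (vowel merger): serama → seromo
  rule 3: no change — seromo
  ⇒ Vushoan seromo
Wimine: *sirama > sireme > sirime  (by vowel merger, pre-nasal raising)
No other proto-form is consistent with every reflex, so the reconstruction is *sirama.

*sirama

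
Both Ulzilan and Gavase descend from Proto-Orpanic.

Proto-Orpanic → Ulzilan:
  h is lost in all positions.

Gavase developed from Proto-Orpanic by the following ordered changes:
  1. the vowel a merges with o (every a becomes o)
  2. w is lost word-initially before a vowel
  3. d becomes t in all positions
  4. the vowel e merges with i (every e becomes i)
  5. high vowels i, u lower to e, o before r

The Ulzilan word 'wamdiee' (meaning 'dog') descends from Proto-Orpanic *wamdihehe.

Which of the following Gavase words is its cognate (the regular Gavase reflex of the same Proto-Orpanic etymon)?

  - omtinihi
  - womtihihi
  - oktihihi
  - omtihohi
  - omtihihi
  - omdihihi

Gavase: *wamdihehe
  wamdihehe → womdihehe   [vowel merger]
  womdihehe → omdihehe   [glide loss]
  omdihehe → omtihehe   [unconditioned shift]
  omtihehe → omtihihi   [vowel merger]
  omtihihi (rule 5 does not apply)
  giving Gavase omtihihi.
Only 'omtihihi' matches the regular Gavase development of *wamdihehe.

omtihihi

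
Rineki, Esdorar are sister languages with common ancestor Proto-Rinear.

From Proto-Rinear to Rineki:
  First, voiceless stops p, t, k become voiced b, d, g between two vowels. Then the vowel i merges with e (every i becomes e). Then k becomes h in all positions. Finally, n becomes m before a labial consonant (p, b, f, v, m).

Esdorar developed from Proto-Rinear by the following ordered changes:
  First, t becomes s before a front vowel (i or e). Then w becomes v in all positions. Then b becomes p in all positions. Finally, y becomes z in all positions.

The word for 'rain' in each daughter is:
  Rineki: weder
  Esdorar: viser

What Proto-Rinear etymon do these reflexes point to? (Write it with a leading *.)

Position 3: Rineki has d, Esdorar has s. Taking the neighbouring segments as reconstructed: Rineki d could go back to *t or *d; Esdorar s could go back to *t or *s — the one source consistent with every daughter is *t.
Position 1: Rineki has w, Esdorar has v. Rineki preserves w here (none of its changes turn any other segment into w), so the proto-segment is *w.
Continuing position by position gives *witer; check it forward:
Rineki: *witer > wider > weder  (by intervocalic voicing, vowel merger)
Esdorar: *witer
  witer → wiser   [palatalisation]
  wiser → viser   [unconditioned shift]
  viser (rule 3 does not apply)
  viser (rule 4 does not apply)
  giving Esdorar viser.
Only *witer yields all of Rineki weder, Esdorar viser.

*witer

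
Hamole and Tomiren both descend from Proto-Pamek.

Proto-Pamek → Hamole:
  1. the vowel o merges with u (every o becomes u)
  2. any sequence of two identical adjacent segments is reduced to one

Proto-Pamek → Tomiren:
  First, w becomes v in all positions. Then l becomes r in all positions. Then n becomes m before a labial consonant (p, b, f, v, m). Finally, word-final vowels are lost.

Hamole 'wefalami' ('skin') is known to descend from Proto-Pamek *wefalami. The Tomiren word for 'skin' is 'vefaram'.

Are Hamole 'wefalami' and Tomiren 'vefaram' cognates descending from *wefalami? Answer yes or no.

yes

Derive the expected Tomiren reflex of *wefalami:
Tomiren: *wefalami > vefalami > vefarami > vefaram  (by unconditioned shift, unconditioned shift, apocope)
Tomiren 'vefaram' matches the regular reflex exactly, so the pair is cognate.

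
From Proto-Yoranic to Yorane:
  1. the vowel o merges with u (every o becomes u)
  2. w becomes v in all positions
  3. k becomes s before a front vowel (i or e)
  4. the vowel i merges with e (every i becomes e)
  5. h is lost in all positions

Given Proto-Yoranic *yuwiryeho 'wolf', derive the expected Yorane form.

Yorane: *yuwiryeho
  yuwiryeho → yuwiryehu   [vowel merger]
  yuwiryehu → yuviryehu   [unconditioned shift]
  yuviryehu (rule 3 does not apply)
  yuviryehu → yuveryehu   [vowel merger]
  yuveryehu → yuveryeu   [h-loss]
  giving Yorane yuveryeu.

yuveryeu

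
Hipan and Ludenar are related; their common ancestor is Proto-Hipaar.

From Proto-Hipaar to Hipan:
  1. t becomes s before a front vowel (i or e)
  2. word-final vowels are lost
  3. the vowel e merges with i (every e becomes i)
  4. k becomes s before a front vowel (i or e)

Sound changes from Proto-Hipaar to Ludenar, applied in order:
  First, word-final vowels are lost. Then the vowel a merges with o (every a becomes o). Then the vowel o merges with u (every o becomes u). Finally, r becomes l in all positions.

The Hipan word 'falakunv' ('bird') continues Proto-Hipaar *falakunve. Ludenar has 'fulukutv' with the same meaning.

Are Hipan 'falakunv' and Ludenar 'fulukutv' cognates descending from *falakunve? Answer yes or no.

no

Derive the expected Ludenar reflex of *falakunve:
Ludenar: *falakunve > falakunv > folokunv > fulukunv  (by apocope, vowel merger, vowel merger)
The regular Ludenar reflex would be 'fulukunv', but the attested form is 'fulukutv'. The correspondence is irregular, so they are not cognates (the Ludenar form has a different source).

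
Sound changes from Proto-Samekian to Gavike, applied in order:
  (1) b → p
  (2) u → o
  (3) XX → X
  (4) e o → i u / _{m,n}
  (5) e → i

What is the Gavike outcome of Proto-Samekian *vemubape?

vimopapi

Gavike: start from *vemubape.
  rule 1 (unconditioned shift): vemubape → vemupape
  rule 2 (vowel merger): vemupape → vemopape
  rule 3: no change — vemopape
  rule 4 (pre-nasal raising): vemopape → vimopape
  rule 5 (vowel merger): vimopape → vimopapi
  ⇒ Gavike vimopapi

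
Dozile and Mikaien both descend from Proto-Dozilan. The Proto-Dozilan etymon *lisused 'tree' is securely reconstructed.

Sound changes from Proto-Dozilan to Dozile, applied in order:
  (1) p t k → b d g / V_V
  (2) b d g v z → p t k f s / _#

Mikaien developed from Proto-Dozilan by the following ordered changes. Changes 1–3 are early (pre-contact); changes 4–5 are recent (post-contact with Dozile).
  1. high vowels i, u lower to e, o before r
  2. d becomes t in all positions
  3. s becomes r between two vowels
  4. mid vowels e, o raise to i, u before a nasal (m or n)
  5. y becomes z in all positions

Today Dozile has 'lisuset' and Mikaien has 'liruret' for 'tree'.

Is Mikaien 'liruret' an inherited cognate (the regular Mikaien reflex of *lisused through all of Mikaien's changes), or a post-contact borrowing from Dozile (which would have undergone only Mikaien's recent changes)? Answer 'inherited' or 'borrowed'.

inherited

If inherited, *lisused would pass through all of Mikaien's changes:
Mikaien: start from *lisused.
  rule 1: no change — lisused
  rule 2 (unconditioned shift): lisused → lisuset
  rule 3 (rhotacism): lisuset → liruret
  rule 4: no change — liruret
  rule 5: no change — liruret
  ⇒ Mikaien liruret
If borrowed from Dozile 'lisuset' after the early changes, it would undergo only the recent ones:
  rule 4 (pre-nasal raising): no change (lisuset)
  rule 5 (unconditioned shift): no change (lisuset)
  ⇒ as a loan: lisuset
Mikaien 'liruret' matches the inherited outcome exactly, so it is an inherited cognate, not a loan.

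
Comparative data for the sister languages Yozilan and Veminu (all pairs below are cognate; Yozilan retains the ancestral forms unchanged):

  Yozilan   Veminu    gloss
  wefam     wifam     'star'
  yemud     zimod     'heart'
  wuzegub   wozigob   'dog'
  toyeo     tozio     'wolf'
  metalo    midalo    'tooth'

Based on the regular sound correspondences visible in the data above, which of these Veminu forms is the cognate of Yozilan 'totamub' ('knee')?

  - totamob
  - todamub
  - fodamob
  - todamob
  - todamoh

todamob

metalo ~ midalo — Yozilan t corresponds to Veminu d between vowels (before a back vowel).
wuzegub ~ wozigob — Yozilan u corresponds to Veminu o after a consonant, before a labial obstruent.
Applying these to Yozilan 'totamub':
  totamub → todamub   (t→d between vowels (before a back vowel))
  todamub → todamob   (u→o after a consonant, before a labial obstruent)
So the Veminu cognate is 'todamob'.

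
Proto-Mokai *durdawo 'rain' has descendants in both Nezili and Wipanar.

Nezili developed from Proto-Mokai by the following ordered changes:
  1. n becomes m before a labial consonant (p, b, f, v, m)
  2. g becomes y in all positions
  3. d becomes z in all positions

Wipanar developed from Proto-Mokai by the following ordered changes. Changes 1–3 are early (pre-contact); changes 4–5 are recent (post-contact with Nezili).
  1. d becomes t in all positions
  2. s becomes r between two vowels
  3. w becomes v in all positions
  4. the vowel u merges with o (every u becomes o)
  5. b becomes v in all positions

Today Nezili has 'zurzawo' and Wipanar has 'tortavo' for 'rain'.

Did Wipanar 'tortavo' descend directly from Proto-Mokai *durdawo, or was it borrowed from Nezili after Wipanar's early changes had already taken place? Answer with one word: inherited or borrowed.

inherited

If inherited, *durdawo would pass through all of Wipanar's changes:
Wipanar: start from *durdawo.
  rule 1 (unconditioned shift): durdawo → turtawo
  rule 2: no change — turtawo
  rule 3 (unconditioned shift): turtawo → turtavo
  rule 4 (vowel merger): turtavo → tortavo
  rule 5: no change — tortavo
  ⇒ Wipanar tortavo
If borrowed from Nezili 'zurzawo' after the early changes, it would undergo only the recent ones:
  rule 4 (vowel merger): zurzawo → zorzawo
  rule 5 (unconditioned shift): no change (zorzawo)
  ⇒ as a loan: zorzawo
Wipanar 'tortavo' matches the inherited outcome exactly, so it is an inherited cognate, not a loan.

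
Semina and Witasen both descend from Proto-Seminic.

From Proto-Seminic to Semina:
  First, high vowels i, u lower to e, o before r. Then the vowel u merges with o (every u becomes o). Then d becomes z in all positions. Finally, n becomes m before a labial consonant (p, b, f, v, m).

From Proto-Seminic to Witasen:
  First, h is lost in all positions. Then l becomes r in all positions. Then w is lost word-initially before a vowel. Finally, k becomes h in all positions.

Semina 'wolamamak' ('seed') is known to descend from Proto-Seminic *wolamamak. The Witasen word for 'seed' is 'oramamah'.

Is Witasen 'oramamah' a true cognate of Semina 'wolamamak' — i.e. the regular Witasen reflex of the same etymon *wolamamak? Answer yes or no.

yes

Derive the expected Witasen reflex of *wolamamak:
Witasen: *wolamamak
  wolamamak (rule 1 does not apply)
  wolamamak → woramamak   [unconditioned shift]
  woramamak → oramamak   [glide loss]
  oramamak → oramamah   [unconditioned shift]
  giving Witasen oramamah.
Witasen 'oramamah' matches the regular reflex exactly, so the pair is cognate.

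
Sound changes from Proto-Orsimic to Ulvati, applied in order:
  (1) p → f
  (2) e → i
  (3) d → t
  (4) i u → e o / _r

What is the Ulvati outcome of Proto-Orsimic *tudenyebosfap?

tutinyibosfaf

Ulvati: start from *tudenyebosfap.
  rule 1 (unconditioned shift): tudenyebosfap → tudenyebosfaf
  rule 2 (vowel merger): tudenyebosfaf → tudinyibosfaf
  rule 3 (unconditioned shift): tudinyibosfaf → tutinyibosfaf
  rule 4: no change — tutinyibosfaf
  ⇒ Ulvati tutinyibosfaf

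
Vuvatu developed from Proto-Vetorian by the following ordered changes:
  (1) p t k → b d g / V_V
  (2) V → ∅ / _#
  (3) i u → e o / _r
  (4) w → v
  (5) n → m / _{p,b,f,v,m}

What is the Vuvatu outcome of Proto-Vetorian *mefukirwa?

mefugerv

Vuvatu: *mefukirwa
  mefukirwa → mefugirwa   [intervocalic voicing]
  mefugirwa → mefugirw   [apocope]
  mefugirw → mefugerw   [pre-rhotic lowering]
  mefugerw → mefugerv   [unconditioned shift]
  mefugerv (rule 5 does not apply)
  giving Vuvatu mefugerv.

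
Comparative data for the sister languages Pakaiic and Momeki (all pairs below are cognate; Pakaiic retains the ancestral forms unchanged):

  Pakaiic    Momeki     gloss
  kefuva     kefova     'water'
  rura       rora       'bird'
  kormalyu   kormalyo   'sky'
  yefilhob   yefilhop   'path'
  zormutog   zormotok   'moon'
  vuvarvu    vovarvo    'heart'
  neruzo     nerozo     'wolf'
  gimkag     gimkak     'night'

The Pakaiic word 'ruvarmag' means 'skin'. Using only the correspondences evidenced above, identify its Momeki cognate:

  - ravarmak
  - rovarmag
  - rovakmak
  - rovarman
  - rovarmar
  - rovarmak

rovarmak

kefuva ~ kefova, vuvarvu ~ vovarvo — Pakaiic u corresponds to Momeki o after a consonant, before a labial obstruent.
zormutog ~ zormotok, gimkag ~ gimkak — Pakaiic g corresponds to Momeki k word-finally.
Applying these to Pakaiic 'ruvarmag':
  ruvarmag → rovarmag   (u→o after a consonant, before a labial obstruent)
  rovarmag → rovarmak   (g→k word-finally)
So the Momeki cognate is 'rovarmak'.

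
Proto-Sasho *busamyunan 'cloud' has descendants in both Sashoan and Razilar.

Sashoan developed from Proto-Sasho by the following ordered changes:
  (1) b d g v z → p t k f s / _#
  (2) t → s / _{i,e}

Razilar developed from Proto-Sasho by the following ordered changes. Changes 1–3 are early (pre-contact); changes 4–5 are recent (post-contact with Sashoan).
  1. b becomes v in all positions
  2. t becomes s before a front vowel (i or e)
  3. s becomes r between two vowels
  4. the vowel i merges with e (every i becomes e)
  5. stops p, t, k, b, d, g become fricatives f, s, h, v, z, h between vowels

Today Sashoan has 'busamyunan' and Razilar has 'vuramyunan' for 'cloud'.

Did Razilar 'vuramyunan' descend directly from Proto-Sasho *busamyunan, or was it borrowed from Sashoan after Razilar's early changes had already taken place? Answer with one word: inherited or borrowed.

inherited

If inherited, *busamyunan would pass through all of Razilar's changes:
Razilar: start from *busamyunan.
  rule 1 (unconditioned shift): busamyunan → vusamyunan
  rule 2: no change — vusamyunan
  rule 3 (rhotacism): vusamyunan → vuramyunan
  rule 4: no change — vuramyunan
  rule 5: no change — vuramyunan
  ⇒ Razilar vuramyunan
If borrowed from Sashoan 'busamyunan' after the early changes, it would undergo only the recent ones:
  rule 4 (vowel merger): no change (busamyunan)
  rule 5 (intervocalic lenition): no change (busamyunan)
  ⇒ as a loan: busamyunan
Razilar 'vuramyunan' matches the inherited outcome exactly, so it is an inherited cognate, not a loan.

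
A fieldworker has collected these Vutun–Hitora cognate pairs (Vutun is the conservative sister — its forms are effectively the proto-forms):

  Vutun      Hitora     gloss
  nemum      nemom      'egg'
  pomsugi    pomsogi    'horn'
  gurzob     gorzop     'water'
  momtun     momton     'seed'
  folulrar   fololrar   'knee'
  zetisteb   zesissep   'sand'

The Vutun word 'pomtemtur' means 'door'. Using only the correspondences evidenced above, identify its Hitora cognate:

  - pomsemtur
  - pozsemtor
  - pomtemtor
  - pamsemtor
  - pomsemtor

zetisteb ~ zesissep — Vutun t corresponds to Hitora s after a consonant, before a front vowel.
gurzob ~ gorzop — Vutun u corresponds to Hitora o after a consonant, before r.
Applying these to Vutun 'pomtemtur':
  pomtemtur → pomsemtur   (t→s after a consonant, before a front vowel)
  pomsemtur → pomsemtor   (u→o after a consonant, before r)
So the Hitora cognate is 'pomsemtor'.

pomsemtor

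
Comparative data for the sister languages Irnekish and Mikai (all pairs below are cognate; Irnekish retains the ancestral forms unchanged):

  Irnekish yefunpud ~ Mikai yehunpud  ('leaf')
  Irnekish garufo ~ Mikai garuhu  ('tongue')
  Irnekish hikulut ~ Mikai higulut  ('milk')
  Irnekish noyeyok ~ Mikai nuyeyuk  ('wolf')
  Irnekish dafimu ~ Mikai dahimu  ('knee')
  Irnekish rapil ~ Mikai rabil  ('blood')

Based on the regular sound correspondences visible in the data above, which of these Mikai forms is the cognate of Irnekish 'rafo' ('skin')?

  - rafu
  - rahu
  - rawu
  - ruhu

garufo ~ garuhu — Irnekish f corresponds to Mikai h between vowels (before a back vowel).
garufo ~ garuhu — Irnekish o corresponds to Mikai u word-finally.
Applying these to Irnekish 'rafo':
  rafo → raho   (f→h between vowels (before a back vowel))
  raho → rahu   (o→u word-finally)
So the Mikai cognate is 'rahu'.

rahu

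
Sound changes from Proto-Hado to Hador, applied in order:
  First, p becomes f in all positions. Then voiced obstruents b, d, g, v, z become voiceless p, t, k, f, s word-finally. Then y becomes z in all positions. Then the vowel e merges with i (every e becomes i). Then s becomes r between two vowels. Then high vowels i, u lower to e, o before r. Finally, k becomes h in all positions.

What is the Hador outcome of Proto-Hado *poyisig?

Hador: *poyisig > foyisig > foyisik > fozisik > fozirik > fozerik > fozerih  (by unconditioned shift, final devoicing, unconditioned shift, rhotacism, pre-rhotic lowering, unconditioned shift)

fozerih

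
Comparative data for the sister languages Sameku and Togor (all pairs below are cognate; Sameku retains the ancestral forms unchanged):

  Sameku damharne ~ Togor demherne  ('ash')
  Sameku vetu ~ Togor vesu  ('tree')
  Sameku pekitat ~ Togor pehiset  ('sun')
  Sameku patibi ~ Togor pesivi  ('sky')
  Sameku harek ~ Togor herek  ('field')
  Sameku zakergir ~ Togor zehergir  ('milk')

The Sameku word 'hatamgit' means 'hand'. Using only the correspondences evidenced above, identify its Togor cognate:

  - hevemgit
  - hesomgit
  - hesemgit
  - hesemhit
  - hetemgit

pekitat ~ pehiset, patibi ~ pesivi — Sameku a corresponds to Togor e after a consonant, before a consonant other than r, m, n, p, b, f, v.
pekitat ~ pehiset — Sameku t corresponds to Togor s between vowels (before a back vowel).
damharne ~ demherne — Sameku a corresponds to Togor e after a consonant, before a nasal.
Applying these to Sameku 'hatamgit':
  hatamgit → hetamgit   (a→e after a consonant, before a consonant other than r, m, n, p, b, f, v)
  hetamgit → hesamgit   (t→s between vowels (before a back vowel))
  hesamgit → hesemgit   (a→e after a consonant, before a nasal)
So the Togor cognate is 'hesemgit'.

hesemgit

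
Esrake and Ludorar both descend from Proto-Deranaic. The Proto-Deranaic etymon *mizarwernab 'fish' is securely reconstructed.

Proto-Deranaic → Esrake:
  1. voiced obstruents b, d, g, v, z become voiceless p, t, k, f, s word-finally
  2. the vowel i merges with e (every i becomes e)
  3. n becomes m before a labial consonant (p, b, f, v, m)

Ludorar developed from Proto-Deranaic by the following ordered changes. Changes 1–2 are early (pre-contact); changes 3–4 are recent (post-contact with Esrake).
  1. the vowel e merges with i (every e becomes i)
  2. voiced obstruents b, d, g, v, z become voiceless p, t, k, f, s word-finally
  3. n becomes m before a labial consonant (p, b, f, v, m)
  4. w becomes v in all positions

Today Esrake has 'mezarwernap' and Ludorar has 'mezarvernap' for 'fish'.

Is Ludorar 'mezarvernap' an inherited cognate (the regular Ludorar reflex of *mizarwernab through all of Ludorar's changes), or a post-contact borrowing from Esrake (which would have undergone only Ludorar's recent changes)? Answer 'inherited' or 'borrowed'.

If inherited, *mizarwernab would pass through all of Ludorar's changes:
Ludorar: *mizarwernab
  mizarwernab → mizarwirnab   [vowel merger]
  mizarwirnab → mizarwirnap   [final devoicing]
  mizarwirnap (rule 3 does not apply)
  mizarwirnap → mizarvirnap   [unconditioned shift]
  giving Ludorar mizarvirnap.
If borrowed from Esrake 'mezarwernap' after the early changes, it would undergo only the recent ones:
  rule 3 (nasal place assimilation): no change (mezarwernap)
  rule 4 (unconditioned shift): mezarwernap → mezarvernap
  ⇒ as a loan: mezarvernap
Ludorar 'mezarvernap' matches the loan outcome 'mezarvernap', not the inherited 'mizarvirnap' — it skipped the early Ludorar changes, so it was borrowed from Esrake.

borrowed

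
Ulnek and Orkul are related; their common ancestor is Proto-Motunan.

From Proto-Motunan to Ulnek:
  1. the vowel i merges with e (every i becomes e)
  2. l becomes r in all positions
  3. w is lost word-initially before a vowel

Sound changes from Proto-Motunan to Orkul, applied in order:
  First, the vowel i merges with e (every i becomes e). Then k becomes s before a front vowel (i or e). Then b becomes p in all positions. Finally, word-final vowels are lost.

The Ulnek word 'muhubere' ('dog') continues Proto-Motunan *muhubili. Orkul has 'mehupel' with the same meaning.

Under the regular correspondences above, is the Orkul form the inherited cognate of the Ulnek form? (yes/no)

no

Derive the expected Orkul reflex of *muhubili:
Orkul: *muhubili
  muhubili → muhubele   [vowel merger]
  muhubele (rule 2 does not apply)
  muhubele → muhupele   [unconditioned shift]
  muhupele → muhupel   [apocope]
  giving Orkul muhupel.
The regular Orkul reflex would be 'muhupel', but the attested form is 'mehupel'. The correspondence is irregular, so they are not cognates (the Orkul form has a different source).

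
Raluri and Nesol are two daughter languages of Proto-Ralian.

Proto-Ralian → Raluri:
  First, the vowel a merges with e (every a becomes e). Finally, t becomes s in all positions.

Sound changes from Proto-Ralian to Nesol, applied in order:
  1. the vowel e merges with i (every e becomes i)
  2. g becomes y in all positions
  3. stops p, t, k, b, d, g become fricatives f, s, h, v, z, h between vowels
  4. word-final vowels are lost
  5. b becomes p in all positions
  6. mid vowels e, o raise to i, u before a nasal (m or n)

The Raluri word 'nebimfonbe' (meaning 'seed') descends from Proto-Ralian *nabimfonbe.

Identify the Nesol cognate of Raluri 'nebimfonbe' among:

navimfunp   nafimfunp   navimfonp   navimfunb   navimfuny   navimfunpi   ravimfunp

Nesol: *nabimfonbe > nabimfonbi > navimfonbi > navimfonb > navimfonp > navimfunp  (by vowel merger, intervocalic lenition, apocope, unconditioned shift, pre-nasal raising)

navimfunp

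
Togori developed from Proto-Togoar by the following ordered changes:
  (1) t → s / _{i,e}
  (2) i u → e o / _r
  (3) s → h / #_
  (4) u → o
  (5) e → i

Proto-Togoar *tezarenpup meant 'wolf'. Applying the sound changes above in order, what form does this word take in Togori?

Togori: start from *tezarenpup.
  rule 1 (palatalisation): tezarenpup → sezarenpup
  rule 2: no change — sezarenpup
  rule 3 (debuccalisation): sezarenpup → hezarenpup
  rule 4 (vowel merger): hezarenpup → hezarenpop
  rule 5 (vowel merger): hezarenpop → hizarinpop
  ⇒ Togori hizarinpop

hizarinpop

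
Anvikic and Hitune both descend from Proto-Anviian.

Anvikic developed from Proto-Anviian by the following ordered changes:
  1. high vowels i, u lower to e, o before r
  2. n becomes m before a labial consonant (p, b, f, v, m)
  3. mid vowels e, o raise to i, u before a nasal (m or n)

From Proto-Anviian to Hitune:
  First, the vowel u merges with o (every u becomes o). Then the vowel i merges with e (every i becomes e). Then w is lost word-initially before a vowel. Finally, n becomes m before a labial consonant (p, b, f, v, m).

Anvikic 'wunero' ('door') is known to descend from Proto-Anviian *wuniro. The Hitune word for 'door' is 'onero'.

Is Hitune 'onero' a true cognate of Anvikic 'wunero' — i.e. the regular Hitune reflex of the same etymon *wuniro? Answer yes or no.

yes

Derive the expected Hitune reflex of *wuniro:
Hitune: *wuniro > woniro > wonero > onero  (by vowel merger, vowel merger, glide loss)
Hitune 'onero' matches the regular reflex exactly, so the pair is cognate.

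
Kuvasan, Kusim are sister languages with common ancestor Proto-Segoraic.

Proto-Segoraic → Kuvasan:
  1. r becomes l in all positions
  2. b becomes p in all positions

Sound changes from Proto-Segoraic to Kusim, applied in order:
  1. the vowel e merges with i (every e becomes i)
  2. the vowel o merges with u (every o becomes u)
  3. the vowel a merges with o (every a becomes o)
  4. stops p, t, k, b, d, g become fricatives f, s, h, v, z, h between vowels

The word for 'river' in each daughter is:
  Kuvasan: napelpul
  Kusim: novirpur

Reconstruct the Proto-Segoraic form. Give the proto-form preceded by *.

Position 4: Kuvasan has e, Kusim has i. Kuvasan preserves e here (none of its changes turn any other segment into e), so the proto-segment is *e.
Position 2: Kuvasan has a, Kusim has o. Kuvasan preserves a here (none of its changes turn any other segment into a), so the proto-segment is *a.
This points to *naberpur. Verify forward in each daughter:
Kuvasan: *naberpur
  naberpur → nabelpul   [unconditioned shift]
  nabelpul → napelpul   [unconditioned shift]
  giving Kuvasan napelpul.
Kusim: start from *naberpur.
  rule 1 (vowel merger): naberpur → nabirpur
  rule 2: no change — nabirpur
  rule 3 (vowel merger): nabirpur → nobirpur
  rule 4 (intervocalic lenition): nobirpur → novirpur
  ⇒ Kusim novirpur
Only *naberpur yields all of Kuvasan napelpul, Kusim novirpur.

*naberpur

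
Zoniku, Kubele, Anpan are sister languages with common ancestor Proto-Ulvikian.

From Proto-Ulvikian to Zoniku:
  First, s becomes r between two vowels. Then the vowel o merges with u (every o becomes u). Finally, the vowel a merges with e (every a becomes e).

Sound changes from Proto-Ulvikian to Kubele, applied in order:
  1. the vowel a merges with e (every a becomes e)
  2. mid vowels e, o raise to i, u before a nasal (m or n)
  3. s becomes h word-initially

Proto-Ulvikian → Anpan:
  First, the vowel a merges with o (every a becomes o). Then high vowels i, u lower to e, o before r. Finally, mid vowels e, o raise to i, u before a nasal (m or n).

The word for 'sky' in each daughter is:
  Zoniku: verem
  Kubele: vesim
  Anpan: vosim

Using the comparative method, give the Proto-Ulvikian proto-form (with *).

Position 3: Zoniku has r, Kubele has s, Anpan has s. Kubele preserves s here (none of its changes turn any other segment into s), so the proto-segment is *s.
Position 2: Zoniku has e, Kubele has e, Anpan has o. Taking the neighbouring segments as reconstructed: Zoniku e could go back to *a or *e; Kubele e could go back to *a or *e; Anpan o could go back to *a or *o — the one source consistent with every daughter is *a.
Position 4: Zoniku has e, Kubele has i, Anpan has i. Taking the neighbouring segments as reconstructed: Zoniku e could go back to *a or *e; Kubele i could go back to *a or *e or *i; Anpan i could go back to *e or *i — the one source consistent with every daughter is *e.
Continuing position by position gives *vasem; check it forward:
Zoniku: *vasem
  vasem → varem   [rhotacism]
  varem (rule 2 does not apply)
  varem → verem   [vowel merger]
  giving Zoniku verem.
Kubele: *vasem
  vasem → vesem   [vowel merger]
  vesem → vesim   [pre-nasal raising]
  vesim (rule 3 does not apply)
  giving Kubele vesim.
Anpan: *vasem
  vasem → vosem   [vowel merger]
  vosem (rule 2 does not apply)
  vosem → vosim   [pre-nasal raising]
  giving Anpan vosim.
*vasem is the unique common source.

*vasem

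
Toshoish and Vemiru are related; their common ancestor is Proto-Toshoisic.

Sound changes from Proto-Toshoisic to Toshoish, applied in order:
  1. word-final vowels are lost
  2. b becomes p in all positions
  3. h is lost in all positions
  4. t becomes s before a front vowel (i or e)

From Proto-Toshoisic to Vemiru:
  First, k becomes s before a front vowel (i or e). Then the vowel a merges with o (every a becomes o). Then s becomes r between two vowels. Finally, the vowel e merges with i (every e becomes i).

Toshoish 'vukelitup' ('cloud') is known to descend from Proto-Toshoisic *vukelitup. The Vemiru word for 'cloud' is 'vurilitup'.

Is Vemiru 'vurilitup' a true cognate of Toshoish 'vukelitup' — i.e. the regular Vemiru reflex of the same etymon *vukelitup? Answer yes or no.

yes

Derive the expected Vemiru reflex of *vukelitup:
Vemiru: start from *vukelitup.
  rule 1 (palatalisation): vukelitup → vuselitup
  rule 2: no change — vuselitup
  rule 3 (rhotacism): vuselitup → vurelitup
  rule 4 (vowel merger): vurelitup → vurilitup
  ⇒ Vemiru vurilitup
Vemiru 'vurilitup' matches the regular reflex exactly, so the pair is cognate.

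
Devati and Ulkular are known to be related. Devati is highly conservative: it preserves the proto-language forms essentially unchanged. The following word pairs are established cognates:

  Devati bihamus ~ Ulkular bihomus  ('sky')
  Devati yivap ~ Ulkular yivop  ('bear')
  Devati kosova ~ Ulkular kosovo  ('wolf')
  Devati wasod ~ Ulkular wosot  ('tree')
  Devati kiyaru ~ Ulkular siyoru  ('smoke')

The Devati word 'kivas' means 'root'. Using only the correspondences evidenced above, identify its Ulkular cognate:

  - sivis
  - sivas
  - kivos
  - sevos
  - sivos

kiyaru ~ siyoru — Devati k corresponds to Ulkular s word-initially before a front vowel.
wasod ~ wosot — Devati a corresponds to Ulkular o after a consonant, before a consonant other than r, m, n, p, b, f, v.
Applying these to Devati 'kivas':
  kivas → sivas   (k→s word-initially before a front vowel)
  sivas → sivos   (a→o after a consonant, before a consonant other than r, m, n, p, b, f, v)
So the Ulkular cognate is 'sivos'.

sivos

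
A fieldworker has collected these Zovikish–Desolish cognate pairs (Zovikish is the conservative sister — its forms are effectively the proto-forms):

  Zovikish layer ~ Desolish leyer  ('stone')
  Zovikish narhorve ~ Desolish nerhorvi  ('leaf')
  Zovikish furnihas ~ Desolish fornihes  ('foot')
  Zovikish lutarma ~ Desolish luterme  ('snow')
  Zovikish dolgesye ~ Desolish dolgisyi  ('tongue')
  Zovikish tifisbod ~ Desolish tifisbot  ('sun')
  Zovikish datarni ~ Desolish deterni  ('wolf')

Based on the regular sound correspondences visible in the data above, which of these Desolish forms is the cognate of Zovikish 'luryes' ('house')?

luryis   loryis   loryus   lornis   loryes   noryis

loryis

furnihas ~ fornihes — Zovikish u corresponds to Desolish o after a consonant, before r.
dolgesye ~ dolgisyi — Zovikish e corresponds to Desolish i after a consonant, before a consonant other than r, m, n, p, b, f, v.
Applying these to Zovikish 'luryes':
  luryes → loryes   (u→o after a consonant, before r)
  loryes → loryis   (e→i after a consonant, before a consonant other than r, m, n, p, b, f, v)
So the Desolish cognate is 'loryis'.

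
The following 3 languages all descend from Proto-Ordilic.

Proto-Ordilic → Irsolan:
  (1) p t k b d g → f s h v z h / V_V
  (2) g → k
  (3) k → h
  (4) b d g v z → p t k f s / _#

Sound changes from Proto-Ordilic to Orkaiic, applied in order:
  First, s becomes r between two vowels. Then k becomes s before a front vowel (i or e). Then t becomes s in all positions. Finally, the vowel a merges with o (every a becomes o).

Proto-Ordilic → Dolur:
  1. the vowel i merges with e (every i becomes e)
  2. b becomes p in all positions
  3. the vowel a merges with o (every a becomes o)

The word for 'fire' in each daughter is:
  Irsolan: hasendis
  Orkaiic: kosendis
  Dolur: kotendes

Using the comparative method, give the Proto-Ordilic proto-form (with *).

Position 7: Irsolan has i, Orkaiic has i, Dolur has e. Irsolan preserves i here (none of its changes turn any other segment into i), so the proto-segment is *i.
Position 3: Irsolan has s, Orkaiic has s, Dolur has t. Dolur preserves t here (none of its changes turn any other segment into t), so the proto-segment is *t.
Continuing position by position gives *katendis; check it forward:
Irsolan: start from *katendis.
  rule 1 (intervocalic lenition): katendis → kasendis
  rule 2: no change — kasendis
  rule 3 (unconditioned shift): kasendis → hasendis
  rule 4: no change — hasendis
  ⇒ Irsolan hasendis
Orkaiic: start from *katendis.
  rule 1: no change — katendis
  rule 2: no change — katendis
  rule 3 (unconditioned shift): katendis → kasendis
  rule 4 (vowel merger): kasendis → kosendis
  ⇒ Orkaiic kosendis
Dolur: start from *katendis.
  rule 1 (vowel merger): katendis → katendes
  rule 2: no change — katendes
  rule 3 (vowel merger): katendes → kotendes
  ⇒ Dolur kotendes
No other proto-form is consistent with every reflex, so the reconstruction is *katendis.

*katendis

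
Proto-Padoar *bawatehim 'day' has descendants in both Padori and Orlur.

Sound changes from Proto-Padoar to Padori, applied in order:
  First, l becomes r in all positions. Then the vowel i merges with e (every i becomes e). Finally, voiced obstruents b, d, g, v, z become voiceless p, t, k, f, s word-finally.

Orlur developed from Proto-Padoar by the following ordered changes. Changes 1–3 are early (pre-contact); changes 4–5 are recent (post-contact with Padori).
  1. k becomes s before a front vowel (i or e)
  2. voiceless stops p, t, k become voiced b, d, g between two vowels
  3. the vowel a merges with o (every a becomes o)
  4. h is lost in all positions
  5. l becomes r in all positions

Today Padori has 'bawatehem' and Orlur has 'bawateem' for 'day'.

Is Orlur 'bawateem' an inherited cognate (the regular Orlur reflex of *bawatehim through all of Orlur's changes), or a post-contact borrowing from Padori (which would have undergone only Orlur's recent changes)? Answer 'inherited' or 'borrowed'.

borrowed

If inherited, *bawatehim would pass through all of Orlur's changes:
Orlur: *bawatehim
  bawatehim (rule 1 does not apply)
  bawatehim → bawadehim   [intervocalic voicing]
  bawadehim → bowodehim   [vowel merger]
  bowodehim → bowodeim   [h-loss]
  bowodeim (rule 5 does not apply)
  giving Orlur bowodeim.
If borrowed from Padori 'bawatehem' after the early changes, it would undergo only the recent ones:
  rule 4 (h-loss): bawatehem → bawateem
  rule 5 (unconditioned shift): no change (bawateem)
  ⇒ as a loan: bawateem
Orlur 'bawateem' matches the loan outcome 'bawateem', not the inherited 'bowodeim' — it skipped the early Orlur changes, so it was borrowed from Padori.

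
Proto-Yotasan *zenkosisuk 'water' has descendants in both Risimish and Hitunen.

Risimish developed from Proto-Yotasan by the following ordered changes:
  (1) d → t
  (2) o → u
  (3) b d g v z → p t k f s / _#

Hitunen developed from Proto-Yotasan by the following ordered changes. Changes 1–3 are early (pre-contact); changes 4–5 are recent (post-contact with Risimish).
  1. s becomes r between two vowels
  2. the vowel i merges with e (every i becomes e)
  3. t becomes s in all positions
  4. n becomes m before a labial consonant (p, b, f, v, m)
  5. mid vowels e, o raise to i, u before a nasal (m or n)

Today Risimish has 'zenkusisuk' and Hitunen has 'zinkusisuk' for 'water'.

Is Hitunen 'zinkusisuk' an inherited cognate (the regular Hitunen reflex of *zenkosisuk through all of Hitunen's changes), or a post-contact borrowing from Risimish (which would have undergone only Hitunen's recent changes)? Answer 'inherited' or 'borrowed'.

If inherited, *zenkosisuk would pass through all of Hitunen's changes:
Hitunen: *zenkosisuk
  zenkosisuk → zenkoriruk   [rhotacism]
  zenkoriruk → zenkoreruk   [vowel merger]
  zenkoreruk (rule 3 does not apply)
  zenkoreruk (rule 4 does not apply)
  zenkoreruk → zinkoreruk   [pre-nasal raising]
  giving Hitunen zinkoreruk.
If borrowed from Risimish 'zenkusisuk' after the early changes, it would undergo only the recent ones:
  rule 4 (nasal place assimilation): no change (zenkusisuk)
  rule 5 (pre-nasal raising): zenkusisuk → zinkusisuk
  ⇒ as a loan: zinkusisuk
Hitunen 'zinkusisuk' matches the loan outcome 'zinkusisuk', not the inherited 'zinkoreruk' — it skipped the early Hitunen changes, so it was borrowed from Risimish.

borrowed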